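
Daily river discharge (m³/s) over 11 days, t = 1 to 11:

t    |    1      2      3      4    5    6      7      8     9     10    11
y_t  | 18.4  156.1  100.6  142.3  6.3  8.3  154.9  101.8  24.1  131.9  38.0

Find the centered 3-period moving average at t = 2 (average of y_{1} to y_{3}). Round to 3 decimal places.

Sum of periods 1–3: 18.4 + 156.1 + 100.6 = 275.1
Divide by 3: 275.1 / 3 = 91.700

91.700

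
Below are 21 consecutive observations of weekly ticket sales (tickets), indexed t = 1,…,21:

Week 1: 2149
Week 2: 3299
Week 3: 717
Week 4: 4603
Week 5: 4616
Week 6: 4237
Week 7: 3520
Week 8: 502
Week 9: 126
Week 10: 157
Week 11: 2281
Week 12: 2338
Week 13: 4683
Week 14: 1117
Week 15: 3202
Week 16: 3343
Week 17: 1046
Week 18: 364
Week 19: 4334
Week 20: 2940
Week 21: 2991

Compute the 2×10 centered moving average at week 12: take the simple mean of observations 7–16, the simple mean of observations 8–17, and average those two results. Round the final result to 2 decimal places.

2003.20

Sum over 7–16: 3520 + 502 + 126 + 157 + 2281 + 2338 + 4683 + 1117 + 3202 + 3343 = 21269
Sum over 8–17: 502 + 126 + 157 + 2281 + 2338 + 4683 + 1117 + 3202 + 3343 + 1046 = 18795
CMA at t=12 = (21269 + 18795) / (2·10) = 40064 / 20 = 2003.20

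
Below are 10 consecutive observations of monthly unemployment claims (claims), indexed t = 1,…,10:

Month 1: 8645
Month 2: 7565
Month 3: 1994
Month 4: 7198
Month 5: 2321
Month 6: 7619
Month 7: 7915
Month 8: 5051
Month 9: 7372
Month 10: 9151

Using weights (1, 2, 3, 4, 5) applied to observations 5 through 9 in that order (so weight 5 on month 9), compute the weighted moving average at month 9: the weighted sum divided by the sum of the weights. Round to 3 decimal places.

Weighted sum: 1·2321 + 2·7619 + 3·7915 + 4·5051 + 5·7372 = 2321 + 15238 + 23745 + 20204 + 36860 = 98368
Weight total: 1 + 2 + 3 + 4 + 5 = 15
WMA = 98368 / 15 = 6557.867

6557.867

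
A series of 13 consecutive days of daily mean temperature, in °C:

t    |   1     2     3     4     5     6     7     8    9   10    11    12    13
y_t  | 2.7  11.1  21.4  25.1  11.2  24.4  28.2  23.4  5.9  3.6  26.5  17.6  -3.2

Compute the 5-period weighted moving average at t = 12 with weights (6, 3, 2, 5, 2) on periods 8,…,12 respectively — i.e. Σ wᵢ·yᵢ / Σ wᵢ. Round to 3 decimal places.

18.500

Weighted sum: 6·23.4 + 3·5.9 + 2·3.6 + 5·26.5 + 2·17.6 = 140.4 + 17.7 + 7.2 + 132.5 + 35.2 = 333.0
Weight total: 6 + 3 + 2 + 5 + 2 = 18
WMA = 333.0 / 18 = 18.500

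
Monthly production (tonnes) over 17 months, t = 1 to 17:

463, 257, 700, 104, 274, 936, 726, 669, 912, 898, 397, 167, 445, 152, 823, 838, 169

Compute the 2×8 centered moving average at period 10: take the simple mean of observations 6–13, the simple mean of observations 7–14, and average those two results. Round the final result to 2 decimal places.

594.75

Sum over 6–13: 936 + 726 + 669 + 912 + 898 + 397 + 167 + 445 = 5150
Sum over 7–14: 726 + 669 + 912 + 898 + 397 + 167 + 445 + 152 = 4366
CMA at t=10 = (5150 + 4366) / (2·8) = 9516 / 16 = 594.75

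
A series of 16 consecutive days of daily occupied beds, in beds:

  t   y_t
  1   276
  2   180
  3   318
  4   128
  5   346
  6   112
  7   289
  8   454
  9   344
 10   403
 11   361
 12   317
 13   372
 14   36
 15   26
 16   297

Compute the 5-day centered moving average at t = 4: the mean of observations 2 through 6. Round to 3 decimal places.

216.800

Sum of periods 2–6: 180 + 318 + 128 + 346 + 112 = 1084
Divide by 5: 1084 / 5 = 216.800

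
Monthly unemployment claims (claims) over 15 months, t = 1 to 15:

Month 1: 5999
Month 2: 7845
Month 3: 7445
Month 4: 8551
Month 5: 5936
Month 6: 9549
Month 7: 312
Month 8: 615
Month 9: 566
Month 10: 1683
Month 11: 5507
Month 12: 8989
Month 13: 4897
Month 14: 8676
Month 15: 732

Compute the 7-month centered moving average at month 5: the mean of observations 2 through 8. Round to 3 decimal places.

Sum of periods 2–8: 7845 + 7445 + 8551 + 5936 + 9549 + 312 + 615 = 40253
Divide by 7: 40253 / 7 = 5750.429

5750.429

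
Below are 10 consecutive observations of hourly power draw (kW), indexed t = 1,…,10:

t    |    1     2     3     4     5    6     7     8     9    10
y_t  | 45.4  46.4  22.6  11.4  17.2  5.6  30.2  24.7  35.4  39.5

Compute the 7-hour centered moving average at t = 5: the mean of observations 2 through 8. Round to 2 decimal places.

Sum of periods 2–8: 46.4 + 22.6 + 11.4 + 17.2 + 5.6 + 30.2 + 24.7 = 158.1
Divide by 7: 158.1 / 7 = 22.59

22.59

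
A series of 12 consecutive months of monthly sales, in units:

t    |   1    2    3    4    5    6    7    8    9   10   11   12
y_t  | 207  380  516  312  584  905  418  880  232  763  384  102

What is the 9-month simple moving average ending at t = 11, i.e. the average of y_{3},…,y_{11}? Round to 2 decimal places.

Sum of periods 3–11: 516 + 312 + 584 + 905 + 418 + 880 + 232 + 763 + 384 = 4994
Divide by 9: 4994 / 9 = 554.89

554.89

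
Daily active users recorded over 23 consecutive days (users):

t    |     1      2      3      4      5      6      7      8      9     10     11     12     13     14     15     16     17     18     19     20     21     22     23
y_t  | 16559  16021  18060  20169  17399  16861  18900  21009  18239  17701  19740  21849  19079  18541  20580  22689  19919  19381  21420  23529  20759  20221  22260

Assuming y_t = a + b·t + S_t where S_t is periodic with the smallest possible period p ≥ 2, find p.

First differences y_{t+1} − y_t: -538, 2039, 2109, -2770, -538, 2039, 2109, -2770, -538, 2039, …
The difference pattern repeats every 4 terms and not for any smaller step, so p = 4.

4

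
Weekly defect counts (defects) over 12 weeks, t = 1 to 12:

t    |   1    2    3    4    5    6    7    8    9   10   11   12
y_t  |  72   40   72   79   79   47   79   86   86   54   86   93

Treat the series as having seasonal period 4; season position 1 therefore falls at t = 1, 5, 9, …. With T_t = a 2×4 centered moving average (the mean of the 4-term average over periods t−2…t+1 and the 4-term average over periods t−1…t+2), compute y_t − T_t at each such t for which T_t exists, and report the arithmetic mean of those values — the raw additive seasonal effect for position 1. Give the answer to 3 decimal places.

8.875

Season position 1 occurs at t = 5, 9 (where T_t is defined).
t=5: T_5 = 70.12500; y_5 − T_5 = 79 − 70.12500 = 8.87500
t=9: T_9 = 77.12500; y_9 − T_9 = 86 − 77.12500 = 8.87500
Mean deviation: (8.87500 + 8.87500) / 2 = 8.875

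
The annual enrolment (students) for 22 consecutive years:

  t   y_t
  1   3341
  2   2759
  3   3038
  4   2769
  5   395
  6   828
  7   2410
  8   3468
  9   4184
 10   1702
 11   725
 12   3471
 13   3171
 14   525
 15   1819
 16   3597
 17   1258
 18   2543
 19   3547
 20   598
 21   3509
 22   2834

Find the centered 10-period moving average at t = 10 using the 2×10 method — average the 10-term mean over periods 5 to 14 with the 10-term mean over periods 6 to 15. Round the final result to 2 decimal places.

Sum over 5–14: 395 + 828 + 2410 + 3468 + 4184 + 1702 + 725 + 3471 + 3171 + 525 = 20879
Sum over 6–15: 828 + 2410 + 3468 + 4184 + 1702 + 725 + 3471 + 3171 + 525 + 1819 = 22303
CMA at t=10 = (20879 + 22303) / (2·10) = 43182 / 20 = 2159.10

2159.10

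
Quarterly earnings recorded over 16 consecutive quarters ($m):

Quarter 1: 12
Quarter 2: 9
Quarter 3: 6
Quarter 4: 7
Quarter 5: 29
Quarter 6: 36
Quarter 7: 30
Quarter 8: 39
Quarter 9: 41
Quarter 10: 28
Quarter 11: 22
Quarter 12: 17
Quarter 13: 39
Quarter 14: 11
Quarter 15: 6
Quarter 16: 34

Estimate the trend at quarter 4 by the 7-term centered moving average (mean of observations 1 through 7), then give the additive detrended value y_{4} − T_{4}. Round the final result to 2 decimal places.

Trend T_4 = (12 + 9 + 6 + 7 + 29 + 36 + 30) / 7 = 129/7 = 18.4286
Detrended value: 7 − 18.4286 = -11.43

-11.43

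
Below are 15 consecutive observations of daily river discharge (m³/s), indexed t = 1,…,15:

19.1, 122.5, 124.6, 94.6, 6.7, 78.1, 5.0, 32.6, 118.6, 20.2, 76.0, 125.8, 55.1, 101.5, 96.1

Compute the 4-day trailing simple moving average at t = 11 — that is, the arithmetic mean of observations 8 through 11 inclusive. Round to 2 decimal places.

Sum of periods 8–11: 32.6 + 118.6 + 20.2 + 76.0 = 247.4
Divide by 4: 247.4 / 4 = 61.85

61.85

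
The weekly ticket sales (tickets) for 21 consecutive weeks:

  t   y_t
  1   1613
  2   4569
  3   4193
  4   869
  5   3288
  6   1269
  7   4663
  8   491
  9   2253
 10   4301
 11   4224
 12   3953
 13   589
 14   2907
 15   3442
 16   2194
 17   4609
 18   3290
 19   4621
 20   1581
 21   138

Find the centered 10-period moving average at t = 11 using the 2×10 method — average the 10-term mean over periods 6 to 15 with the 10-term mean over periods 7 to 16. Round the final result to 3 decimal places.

Sum over 6–15: 1269 + 4663 + 491 + 2253 + 4301 + 4224 + 3953 + 589 + 2907 + 3442 = 28092
Sum over 7–16: 4663 + 491 + 2253 + 4301 + 4224 + 3953 + 589 + 2907 + 3442 + 2194 = 29017
CMA at t=11 = (28092 + 29017) / (2·10) = 57109 / 20 = 2855.450

2855.450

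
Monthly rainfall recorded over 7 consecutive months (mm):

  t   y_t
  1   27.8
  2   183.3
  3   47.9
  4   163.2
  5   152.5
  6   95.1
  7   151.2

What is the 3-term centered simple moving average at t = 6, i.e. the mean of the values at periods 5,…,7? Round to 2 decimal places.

132.93

Sum of periods 5–7: 152.5 + 95.1 + 151.2 = 398.8
Divide by 3: 398.8 / 3 = 132.93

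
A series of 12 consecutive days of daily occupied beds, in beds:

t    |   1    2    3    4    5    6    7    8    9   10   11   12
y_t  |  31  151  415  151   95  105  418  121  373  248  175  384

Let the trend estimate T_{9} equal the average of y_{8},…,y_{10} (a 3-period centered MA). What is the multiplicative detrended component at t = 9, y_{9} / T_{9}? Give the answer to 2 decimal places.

1.51

Trend T_9 = (121 + 373 + 248) / 3 = 742/3 = 247.3333
Ratio to trend: 373 / 247.3333 = 1.51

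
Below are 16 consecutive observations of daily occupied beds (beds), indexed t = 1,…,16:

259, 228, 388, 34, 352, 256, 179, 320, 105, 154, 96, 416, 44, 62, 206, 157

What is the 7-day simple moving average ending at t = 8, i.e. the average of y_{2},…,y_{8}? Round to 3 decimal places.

Sum of periods 2–8: 228 + 388 + 34 + 352 + 256 + 179 + 320 = 1757
Divide by 7: 1757 / 7 = 251.000

251.000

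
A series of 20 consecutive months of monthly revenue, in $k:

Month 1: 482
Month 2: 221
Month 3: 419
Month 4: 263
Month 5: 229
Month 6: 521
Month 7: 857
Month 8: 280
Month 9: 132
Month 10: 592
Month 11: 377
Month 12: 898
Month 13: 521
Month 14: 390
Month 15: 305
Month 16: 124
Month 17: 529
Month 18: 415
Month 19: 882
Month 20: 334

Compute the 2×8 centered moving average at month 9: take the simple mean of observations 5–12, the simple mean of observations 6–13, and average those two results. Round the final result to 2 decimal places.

Sum over 5–12: 229 + 521 + 857 + 280 + 132 + 592 + 377 + 898 = 3886
Sum over 6–13: 521 + 857 + 280 + 132 + 592 + 377 + 898 + 521 = 4178
CMA at t=9 = (3886 + 4178) / (2·8) = 8064 / 16 = 504.00

504.00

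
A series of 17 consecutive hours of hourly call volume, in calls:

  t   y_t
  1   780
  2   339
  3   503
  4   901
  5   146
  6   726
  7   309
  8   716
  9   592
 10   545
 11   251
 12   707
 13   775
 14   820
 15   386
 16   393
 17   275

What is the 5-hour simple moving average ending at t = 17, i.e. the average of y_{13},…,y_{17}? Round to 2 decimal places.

529.80

Sum of periods 13–17: 775 + 820 + 386 + 393 + 275 = 2649
Divide by 5: 2649 / 5 = 529.80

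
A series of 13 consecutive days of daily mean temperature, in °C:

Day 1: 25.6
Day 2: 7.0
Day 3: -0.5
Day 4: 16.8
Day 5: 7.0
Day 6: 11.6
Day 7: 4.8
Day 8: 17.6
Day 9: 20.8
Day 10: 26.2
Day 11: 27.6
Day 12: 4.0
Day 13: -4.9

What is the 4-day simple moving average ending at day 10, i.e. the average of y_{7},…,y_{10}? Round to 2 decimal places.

17.35

Sum of periods 7–10: 4.8 + 17.6 + 20.8 + 26.2 = 69.4
Divide by 4: 69.4 / 4 = 17.35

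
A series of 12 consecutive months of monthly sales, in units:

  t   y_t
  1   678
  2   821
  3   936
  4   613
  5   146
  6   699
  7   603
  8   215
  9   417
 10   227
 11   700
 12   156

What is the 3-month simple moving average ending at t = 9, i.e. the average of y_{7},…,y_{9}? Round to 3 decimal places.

411.667

Sum of periods 7–9: 603 + 215 + 417 = 1235
Divide by 3: 1235 / 3 = 411.667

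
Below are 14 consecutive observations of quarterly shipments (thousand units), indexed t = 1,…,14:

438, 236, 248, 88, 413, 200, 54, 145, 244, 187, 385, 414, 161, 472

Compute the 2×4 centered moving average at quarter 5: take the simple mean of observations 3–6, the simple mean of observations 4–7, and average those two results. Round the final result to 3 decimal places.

213.000

Sum over 3–6: 248 + 88 + 413 + 200 = 949
Sum over 4–7: 88 + 413 + 200 + 54 = 755
CMA at t=5 = (949 + 755) / (2·4) = 1704 / 8 = 213.000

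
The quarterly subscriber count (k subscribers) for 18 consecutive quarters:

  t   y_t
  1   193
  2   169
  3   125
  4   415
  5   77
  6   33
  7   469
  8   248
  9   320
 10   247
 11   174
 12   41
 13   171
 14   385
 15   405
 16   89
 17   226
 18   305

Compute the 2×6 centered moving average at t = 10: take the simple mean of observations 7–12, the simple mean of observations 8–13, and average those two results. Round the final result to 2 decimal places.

Sum over 7–12: 469 + 248 + 320 + 247 + 174 + 41 = 1499
Sum over 8–13: 248 + 320 + 247 + 174 + 41 + 171 = 1201
CMA at t=10 = (1499 + 1201) / (2·6) = 2700 / 12 = 225.00

225.00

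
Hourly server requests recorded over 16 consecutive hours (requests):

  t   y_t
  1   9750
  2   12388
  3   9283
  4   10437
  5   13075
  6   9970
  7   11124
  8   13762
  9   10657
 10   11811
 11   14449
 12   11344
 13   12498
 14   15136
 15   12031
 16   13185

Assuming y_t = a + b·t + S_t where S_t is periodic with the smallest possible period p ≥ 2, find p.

3

First differences y_{t+1} − y_t: 2638, -3105, 1154, 2638, -3105, 1154, 2638, -3105, …
The difference pattern repeats every 3 terms and not for any smaller step, so p = 3.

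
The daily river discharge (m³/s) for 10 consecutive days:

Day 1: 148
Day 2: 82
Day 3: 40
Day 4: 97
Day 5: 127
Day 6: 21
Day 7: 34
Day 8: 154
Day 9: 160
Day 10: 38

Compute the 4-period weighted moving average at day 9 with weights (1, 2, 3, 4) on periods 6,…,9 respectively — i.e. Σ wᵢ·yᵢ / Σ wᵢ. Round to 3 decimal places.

119.100

Weighted sum: 1·21 + 2·34 + 3·154 + 4·160 = 21 + 68 + 462 + 640 = 1191
Weight total: 1 + 2 + 3 + 4 = 10
WMA = 1191 / 10 = 119.100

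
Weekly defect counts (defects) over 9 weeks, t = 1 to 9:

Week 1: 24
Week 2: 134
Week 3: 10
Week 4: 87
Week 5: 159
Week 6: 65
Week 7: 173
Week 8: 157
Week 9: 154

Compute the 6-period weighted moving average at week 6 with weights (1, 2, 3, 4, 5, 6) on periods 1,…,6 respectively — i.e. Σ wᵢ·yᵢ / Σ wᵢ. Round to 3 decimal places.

Weighted sum: 1·24 + 2·134 + 3·10 + 4·87 + 5·159 + 6·65 = 24 + 268 + 30 + 348 + 795 + 390 = 1855
Weight total: 1 + 2 + 3 + 4 + 5 + 6 = 21
WMA = 1855 / 21 = 88.333

88.333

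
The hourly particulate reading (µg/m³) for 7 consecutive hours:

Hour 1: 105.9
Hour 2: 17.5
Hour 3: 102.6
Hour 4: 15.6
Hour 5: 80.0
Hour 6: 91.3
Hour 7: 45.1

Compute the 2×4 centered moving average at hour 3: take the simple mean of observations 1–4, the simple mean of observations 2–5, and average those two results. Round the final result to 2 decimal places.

Sum over 1–4: 105.9 + 17.5 + 102.6 + 15.6 = 241.6
Sum over 2–5: 17.5 + 102.6 + 15.6 + 80.0 = 215.7
CMA at t=3 = (241.6 + 215.7) / (2·4) = 457.3 / 8 = 57.16

57.16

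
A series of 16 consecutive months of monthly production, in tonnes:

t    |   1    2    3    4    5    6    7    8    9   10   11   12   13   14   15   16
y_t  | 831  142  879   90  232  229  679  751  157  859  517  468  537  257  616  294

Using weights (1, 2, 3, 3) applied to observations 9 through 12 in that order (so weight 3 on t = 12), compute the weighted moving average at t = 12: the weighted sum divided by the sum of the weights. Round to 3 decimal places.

536.667

Weighted sum: 1·157 + 2·859 + 3·517 + 3·468 = 157 + 1718 + 1551 + 1404 = 4830
Weight total: 1 + 2 + 3 + 3 = 9
WMA = 4830 / 9 = 536.667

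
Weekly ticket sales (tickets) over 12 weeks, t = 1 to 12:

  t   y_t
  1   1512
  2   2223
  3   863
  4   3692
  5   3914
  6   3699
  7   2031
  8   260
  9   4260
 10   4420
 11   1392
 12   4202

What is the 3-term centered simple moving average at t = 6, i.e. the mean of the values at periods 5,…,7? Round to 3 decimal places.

Sum of periods 5–7: 3914 + 3699 + 2031 = 9644
Divide by 3: 9644 / 3 = 3214.667

3214.667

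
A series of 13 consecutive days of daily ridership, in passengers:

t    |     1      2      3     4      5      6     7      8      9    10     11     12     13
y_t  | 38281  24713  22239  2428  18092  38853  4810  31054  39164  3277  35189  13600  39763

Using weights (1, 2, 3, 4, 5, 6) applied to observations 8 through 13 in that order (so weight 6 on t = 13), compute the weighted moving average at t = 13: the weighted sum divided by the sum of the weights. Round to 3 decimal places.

Weighted sum: 1·31054 + 2·39164 + 3·3277 + 4·35189 + 5·13600 + 6·39763 = 31054 + 78328 + 9831 + 140756 + 68000 + 238578 = 566547
Weight total: 1 + 2 + 3 + 4 + 5 + 6 = 21
WMA = 566547 / 21 = 26978.429

26978.429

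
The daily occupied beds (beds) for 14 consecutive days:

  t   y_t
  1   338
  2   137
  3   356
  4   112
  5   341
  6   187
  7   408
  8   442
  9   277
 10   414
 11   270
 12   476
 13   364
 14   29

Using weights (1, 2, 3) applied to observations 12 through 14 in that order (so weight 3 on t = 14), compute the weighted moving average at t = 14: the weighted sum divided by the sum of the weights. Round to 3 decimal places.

Weighted sum: 1·476 + 2·364 + 3·29 = 476 + 728 + 87 = 1291
Weight total: 1 + 2 + 3 = 6
WMA = 1291 / 6 = 215.167

215.167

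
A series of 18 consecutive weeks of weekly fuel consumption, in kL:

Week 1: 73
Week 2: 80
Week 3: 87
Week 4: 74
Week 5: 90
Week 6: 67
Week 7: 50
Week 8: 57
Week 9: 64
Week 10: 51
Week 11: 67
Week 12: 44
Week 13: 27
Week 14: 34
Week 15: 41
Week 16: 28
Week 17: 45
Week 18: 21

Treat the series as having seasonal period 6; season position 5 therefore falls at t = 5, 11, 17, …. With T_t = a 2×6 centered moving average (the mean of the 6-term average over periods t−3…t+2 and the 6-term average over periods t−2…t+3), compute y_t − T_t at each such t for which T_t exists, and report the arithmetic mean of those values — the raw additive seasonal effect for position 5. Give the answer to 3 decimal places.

17.250

Season position 5 occurs at t = 5, 11 (where T_t is defined).
t=5: T_5 = 72.75000; y_5 − T_5 = 90 − 72.75000 = 17.25000
t=11: T_11 = 49.75000; y_11 − T_11 = 67 − 49.75000 = 17.25000
Mean deviation: (17.25000 + 17.25000) / 2 = 17.250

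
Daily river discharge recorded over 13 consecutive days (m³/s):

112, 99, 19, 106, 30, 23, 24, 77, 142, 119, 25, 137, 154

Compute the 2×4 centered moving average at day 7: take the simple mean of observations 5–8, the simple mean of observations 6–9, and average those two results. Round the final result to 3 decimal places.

52.500

Sum over 5–8: 30 + 23 + 24 + 77 = 154
Sum over 6–9: 23 + 24 + 77 + 142 = 266
CMA at t=7 = (154 + 266) / (2·4) = 420 / 8 = 52.500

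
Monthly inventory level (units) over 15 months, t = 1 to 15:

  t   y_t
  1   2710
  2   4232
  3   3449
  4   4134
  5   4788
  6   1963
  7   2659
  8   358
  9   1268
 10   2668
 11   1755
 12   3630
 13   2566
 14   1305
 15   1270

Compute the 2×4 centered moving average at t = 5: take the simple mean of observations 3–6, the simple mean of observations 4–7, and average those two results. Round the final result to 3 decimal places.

3484.750

Sum over 3–6: 3449 + 4134 + 4788 + 1963 = 14334
Sum over 4–7: 4134 + 4788 + 1963 + 2659 = 13544
CMA at t=5 = (14334 + 13544) / (2·4) = 27878 / 8 = 3484.750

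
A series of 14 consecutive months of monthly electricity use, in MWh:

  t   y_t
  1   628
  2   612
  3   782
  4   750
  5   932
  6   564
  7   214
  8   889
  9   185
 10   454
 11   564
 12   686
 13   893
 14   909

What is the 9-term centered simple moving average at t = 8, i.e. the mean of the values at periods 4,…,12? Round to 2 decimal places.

582.00

Sum of periods 4–12: 750 + 932 + 564 + 214 + 889 + 185 + 454 + 564 + 686 = 5238
Divide by 9: 5238 / 9 = 582.00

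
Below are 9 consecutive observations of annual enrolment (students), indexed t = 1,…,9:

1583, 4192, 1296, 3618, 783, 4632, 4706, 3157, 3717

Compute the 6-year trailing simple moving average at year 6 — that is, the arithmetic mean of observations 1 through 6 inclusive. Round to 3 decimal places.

Sum of periods 1–6: 1583 + 4192 + 1296 + 3618 + 783 + 4632 = 16104
Divide by 6: 16104 / 6 = 2684.000

2684.000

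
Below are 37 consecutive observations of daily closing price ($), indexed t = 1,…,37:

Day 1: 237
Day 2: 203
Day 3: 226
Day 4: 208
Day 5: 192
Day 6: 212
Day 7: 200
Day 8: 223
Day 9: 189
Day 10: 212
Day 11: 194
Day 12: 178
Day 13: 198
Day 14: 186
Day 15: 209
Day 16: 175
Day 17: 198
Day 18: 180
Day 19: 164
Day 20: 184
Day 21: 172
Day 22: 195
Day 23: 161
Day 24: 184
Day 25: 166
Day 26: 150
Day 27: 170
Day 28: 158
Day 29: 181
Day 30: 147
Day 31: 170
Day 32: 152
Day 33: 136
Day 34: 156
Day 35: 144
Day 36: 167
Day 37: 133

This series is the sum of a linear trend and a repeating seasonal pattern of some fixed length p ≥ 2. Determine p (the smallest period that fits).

7

First differences y_{t+1} − y_t: -34, 23, -18, -16, 20, -12, 23, -34, 23, -18, -16, 20, -12, 23, -34, 23, …
The difference pattern repeats every 7 terms and not for any smaller step, so p = 7.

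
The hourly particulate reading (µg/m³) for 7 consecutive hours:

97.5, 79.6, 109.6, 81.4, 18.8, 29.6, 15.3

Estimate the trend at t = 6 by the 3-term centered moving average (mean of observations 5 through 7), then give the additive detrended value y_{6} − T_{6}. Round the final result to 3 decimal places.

8.367

Trend T_6 = (18.8 + 29.6 + 15.3) / 3 = 63.7/3 = 21.23333
Detrended value: 29.6 − 21.23333 = 8.367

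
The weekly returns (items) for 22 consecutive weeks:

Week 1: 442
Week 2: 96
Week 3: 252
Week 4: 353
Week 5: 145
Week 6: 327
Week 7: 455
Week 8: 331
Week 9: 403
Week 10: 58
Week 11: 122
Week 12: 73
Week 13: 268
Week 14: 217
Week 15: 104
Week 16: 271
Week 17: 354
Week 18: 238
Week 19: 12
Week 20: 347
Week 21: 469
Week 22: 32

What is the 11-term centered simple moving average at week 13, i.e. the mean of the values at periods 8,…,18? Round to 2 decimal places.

221.73

Sum of periods 8–18: 331 + 403 + 58 + 122 + 73 + 268 + 217 + 104 + 271 + 354 + 238 = 2439
Divide by 11: 2439 / 11 = 221.73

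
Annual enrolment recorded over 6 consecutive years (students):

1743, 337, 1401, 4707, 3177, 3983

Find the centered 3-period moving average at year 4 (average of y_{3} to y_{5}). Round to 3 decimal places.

Sum of periods 3–5: 1401 + 4707 + 3177 = 9285
Divide by 3: 9285 / 3 = 3095.000

3095.000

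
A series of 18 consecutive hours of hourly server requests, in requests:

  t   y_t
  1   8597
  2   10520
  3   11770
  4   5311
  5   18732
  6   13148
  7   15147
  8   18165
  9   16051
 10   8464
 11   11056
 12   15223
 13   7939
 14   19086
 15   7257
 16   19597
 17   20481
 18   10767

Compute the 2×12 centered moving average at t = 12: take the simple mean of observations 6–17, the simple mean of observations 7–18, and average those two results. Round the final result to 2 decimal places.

14201.96

Sum over 6–17: 13148 + 15147 + 18165 + 16051 + 8464 + 11056 + 15223 + 7939 + 19086 + 7257 + 19597 + 20481 = 171614
Sum over 7–18: 15147 + 18165 + 16051 + 8464 + 11056 + 15223 + 7939 + 19086 + 7257 + 19597 + 20481 + 10767 = 169233
CMA at t=12 = (171614 + 169233) / (2·12) = 340847 / 24 = 14201.96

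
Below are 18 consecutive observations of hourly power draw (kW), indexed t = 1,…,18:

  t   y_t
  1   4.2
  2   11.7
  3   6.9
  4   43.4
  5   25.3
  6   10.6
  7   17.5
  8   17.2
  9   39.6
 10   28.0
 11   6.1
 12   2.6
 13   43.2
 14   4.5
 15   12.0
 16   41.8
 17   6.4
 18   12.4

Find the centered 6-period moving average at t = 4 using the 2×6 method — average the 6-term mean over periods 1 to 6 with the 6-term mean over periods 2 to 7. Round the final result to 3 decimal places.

Sum over 1–6: 4.2 + 11.7 + 6.9 + 43.4 + 25.3 + 10.6 = 102.1
Sum over 2–7: 11.7 + 6.9 + 43.4 + 25.3 + 10.6 + 17.5 = 115.4
CMA at t=4 = (102.1 + 115.4) / (2·6) = 217.5 / 12 = 18.125

18.125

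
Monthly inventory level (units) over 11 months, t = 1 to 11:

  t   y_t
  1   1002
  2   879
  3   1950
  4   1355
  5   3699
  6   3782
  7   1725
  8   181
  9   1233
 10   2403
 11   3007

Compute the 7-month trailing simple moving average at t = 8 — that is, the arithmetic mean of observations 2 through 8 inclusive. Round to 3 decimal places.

Sum of periods 2–8: 879 + 1950 + 1355 + 3699 + 3782 + 1725 + 181 = 13571
Divide by 7: 13571 / 7 = 1938.714

1938.714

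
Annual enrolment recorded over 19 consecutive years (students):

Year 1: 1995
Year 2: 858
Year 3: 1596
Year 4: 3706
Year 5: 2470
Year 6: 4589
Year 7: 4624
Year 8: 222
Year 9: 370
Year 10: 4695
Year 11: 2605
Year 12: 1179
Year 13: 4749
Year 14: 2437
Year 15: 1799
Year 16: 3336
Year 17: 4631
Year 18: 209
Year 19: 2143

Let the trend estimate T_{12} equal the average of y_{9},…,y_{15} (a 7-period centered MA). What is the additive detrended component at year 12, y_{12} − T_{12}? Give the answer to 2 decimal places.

Trend T_12 = (370 + 4695 + 2605 + 1179 + 4749 + 2437 + 1799) / 7 = 17834/7 = 2547.7143
Detrended value: 1179 − 2547.7143 = -1368.71

-1368.71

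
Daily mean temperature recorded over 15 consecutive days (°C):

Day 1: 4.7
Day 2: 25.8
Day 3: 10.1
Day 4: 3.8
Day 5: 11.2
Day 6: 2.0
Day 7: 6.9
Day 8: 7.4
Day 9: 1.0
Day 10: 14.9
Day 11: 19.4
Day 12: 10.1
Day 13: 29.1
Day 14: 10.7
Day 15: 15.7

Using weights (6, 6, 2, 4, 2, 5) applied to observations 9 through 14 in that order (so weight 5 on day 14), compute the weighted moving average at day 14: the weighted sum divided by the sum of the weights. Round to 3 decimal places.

Weighted sum: 6·1.0 + 6·14.9 + 2·19.4 + 4·10.1 + 2·29.1 + 5·10.7 = 6.0 + 89.4 + 38.8 + 40.4 + 58.2 + 53.5 = 286.3
Weight total: 6 + 6 + 2 + 4 + 2 + 5 = 25
WMA = 286.3 / 25 = 11.452

11.452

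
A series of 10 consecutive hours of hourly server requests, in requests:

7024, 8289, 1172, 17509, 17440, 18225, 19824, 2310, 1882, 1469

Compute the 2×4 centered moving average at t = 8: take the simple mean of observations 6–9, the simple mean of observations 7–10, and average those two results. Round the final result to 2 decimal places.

Sum over 6–9: 18225 + 19824 + 2310 + 1882 = 42241
Sum over 7–10: 19824 + 2310 + 1882 + 1469 = 25485
CMA at t=8 = (42241 + 25485) / (2·4) = 67726 / 8 = 8465.75

8465.75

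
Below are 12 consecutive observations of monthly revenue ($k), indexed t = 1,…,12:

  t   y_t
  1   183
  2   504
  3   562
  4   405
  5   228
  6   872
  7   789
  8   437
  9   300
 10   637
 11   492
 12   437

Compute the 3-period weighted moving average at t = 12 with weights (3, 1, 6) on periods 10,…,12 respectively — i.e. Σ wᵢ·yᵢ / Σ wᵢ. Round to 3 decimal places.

Weighted sum: 3·637 + 1·492 + 6·437 = 1911 + 492 + 2622 = 5025
Weight total: 3 + 1 + 6 = 10
WMA = 5025 / 10 = 502.500

502.500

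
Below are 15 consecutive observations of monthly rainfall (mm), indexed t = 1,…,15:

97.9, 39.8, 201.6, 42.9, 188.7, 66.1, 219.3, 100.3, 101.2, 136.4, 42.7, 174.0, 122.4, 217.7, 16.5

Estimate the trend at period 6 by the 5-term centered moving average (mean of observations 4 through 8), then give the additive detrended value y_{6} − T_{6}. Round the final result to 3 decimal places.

-57.360

Trend T_6 = (42.9 + 188.7 + 66.1 + 219.3 + 100.3) / 5 = 617.3/5 = 123.46000
Detrended value: 66.1 − 123.46000 = -57.360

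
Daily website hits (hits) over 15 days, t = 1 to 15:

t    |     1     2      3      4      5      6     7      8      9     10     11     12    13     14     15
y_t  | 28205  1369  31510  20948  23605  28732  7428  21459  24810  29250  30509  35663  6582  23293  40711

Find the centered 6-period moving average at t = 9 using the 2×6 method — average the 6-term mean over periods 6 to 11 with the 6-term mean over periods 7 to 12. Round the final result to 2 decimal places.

Sum over 6–11: 28732 + 7428 + 21459 + 24810 + 29250 + 30509 = 142188
Sum over 7–12: 7428 + 21459 + 24810 + 29250 + 30509 + 35663 = 149119
CMA at t=9 = (142188 + 149119) / (2·6) = 291307 / 12 = 24275.58

24275.58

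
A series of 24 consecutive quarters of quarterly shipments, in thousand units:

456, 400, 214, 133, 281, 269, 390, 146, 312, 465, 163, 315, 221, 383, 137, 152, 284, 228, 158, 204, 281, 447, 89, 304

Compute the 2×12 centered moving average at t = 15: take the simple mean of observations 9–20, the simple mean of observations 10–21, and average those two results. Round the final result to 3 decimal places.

250.542

Sum over 9–20: 312 + 465 + 163 + 315 + 221 + 383 + 137 + 152 + 284 + 228 + 158 + 204 = 3022
Sum over 10–21: 465 + 163 + 315 + 221 + 383 + 137 + 152 + 284 + 228 + 158 + 204 + 281 = 2991
CMA at t=15 = (3022 + 2991) / (2·12) = 6013 / 24 = 250.542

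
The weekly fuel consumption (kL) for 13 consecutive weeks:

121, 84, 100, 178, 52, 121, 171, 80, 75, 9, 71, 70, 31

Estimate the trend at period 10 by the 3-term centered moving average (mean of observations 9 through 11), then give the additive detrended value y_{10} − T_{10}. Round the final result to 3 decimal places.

-42.667

Trend T_10 = (75 + 9 + 71) / 3 = 155/3 = 51.66667
Detrended value: 9 − 51.66667 = -42.667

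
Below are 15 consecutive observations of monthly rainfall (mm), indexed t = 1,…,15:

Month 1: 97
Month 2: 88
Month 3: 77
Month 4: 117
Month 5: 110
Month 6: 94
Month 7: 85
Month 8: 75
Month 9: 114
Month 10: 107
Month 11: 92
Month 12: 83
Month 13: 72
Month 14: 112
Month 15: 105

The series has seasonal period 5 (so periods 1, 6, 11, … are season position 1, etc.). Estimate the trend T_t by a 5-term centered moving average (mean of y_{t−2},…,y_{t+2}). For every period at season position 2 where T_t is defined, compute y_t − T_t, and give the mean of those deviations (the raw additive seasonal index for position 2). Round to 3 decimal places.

Season position 2 occurs at t = 7, 12 (where T_t is defined).
t=7: T_7 = 95.60000; y_7 − T_7 = 85 − 95.60000 = -10.60000
t=12: T_12 = 93.20000; y_12 − T_12 = 83 − 93.20000 = -10.20000
Mean deviation: (-10.60000 + -10.20000) / 2 = -10.400

-10.400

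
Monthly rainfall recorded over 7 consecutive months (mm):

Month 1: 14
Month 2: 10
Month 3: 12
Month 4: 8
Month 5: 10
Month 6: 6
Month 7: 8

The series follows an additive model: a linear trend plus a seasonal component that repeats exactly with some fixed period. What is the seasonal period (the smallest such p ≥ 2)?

First differences y_{t+1} − y_t: -4, 2, -4, 2, -4, 2, …
The difference pattern repeats every 2 terms and not for any smaller step, so p = 2.

2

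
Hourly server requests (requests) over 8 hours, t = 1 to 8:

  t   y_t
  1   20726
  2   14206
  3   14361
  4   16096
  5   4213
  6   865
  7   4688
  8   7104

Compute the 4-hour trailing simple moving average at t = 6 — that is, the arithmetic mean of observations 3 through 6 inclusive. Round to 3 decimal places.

8883.750

Sum of periods 3–6: 14361 + 16096 + 4213 + 865 = 35535
Divide by 4: 35535 / 4 = 8883.750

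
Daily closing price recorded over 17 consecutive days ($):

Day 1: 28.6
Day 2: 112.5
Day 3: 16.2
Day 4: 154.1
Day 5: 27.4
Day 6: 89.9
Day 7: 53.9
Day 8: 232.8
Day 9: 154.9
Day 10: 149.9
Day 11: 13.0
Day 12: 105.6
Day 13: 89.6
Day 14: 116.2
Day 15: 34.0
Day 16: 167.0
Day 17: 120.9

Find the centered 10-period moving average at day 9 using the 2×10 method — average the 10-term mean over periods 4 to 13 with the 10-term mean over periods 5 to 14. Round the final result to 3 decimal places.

105.215

Sum over 4–13: 154.1 + 27.4 + 89.9 + 53.9 + 232.8 + 154.9 + 149.9 + 13.0 + 105.6 + 89.6 = 1071.1
Sum over 5–14: 27.4 + 89.9 + 53.9 + 232.8 + 154.9 + 149.9 + 13.0 + 105.6 + 89.6 + 116.2 = 1033.2
CMA at t=9 = (1071.1 + 1033.2) / (2·10) = 2104.3 / 20 = 105.215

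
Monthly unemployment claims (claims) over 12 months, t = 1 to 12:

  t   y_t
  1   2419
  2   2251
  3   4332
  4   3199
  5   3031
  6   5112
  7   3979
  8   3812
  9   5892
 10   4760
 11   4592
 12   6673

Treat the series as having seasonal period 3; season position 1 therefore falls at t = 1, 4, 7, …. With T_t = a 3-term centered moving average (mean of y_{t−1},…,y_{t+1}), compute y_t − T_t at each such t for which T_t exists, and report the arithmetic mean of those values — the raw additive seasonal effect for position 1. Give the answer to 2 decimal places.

-321.67

Season position 1 occurs at t = 4, 7, 10 (where T_t is defined).
t=4: T_4 = 3520.6667; y_4 − T_4 = 3199 − 3520.6667 = -321.6667
t=7: T_7 = 4301.0000; y_7 − T_7 = 3979 − 4301.0000 = -322.0000
t=10: T_10 = 5081.3333; y_10 − T_10 = 4760 − 5081.3333 = -321.3333
Mean deviation: (-321.6667 + -322.0000 + -321.3333) / 3 = -321.67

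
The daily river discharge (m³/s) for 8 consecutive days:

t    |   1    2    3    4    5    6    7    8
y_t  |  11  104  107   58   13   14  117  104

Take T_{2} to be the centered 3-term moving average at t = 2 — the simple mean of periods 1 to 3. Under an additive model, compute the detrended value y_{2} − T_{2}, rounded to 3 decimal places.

30.000

Trend T_2 = (11 + 104 + 107) / 3 = 222/3 = 74.00000
Detrended value: 104 − 74.00000 = 30.000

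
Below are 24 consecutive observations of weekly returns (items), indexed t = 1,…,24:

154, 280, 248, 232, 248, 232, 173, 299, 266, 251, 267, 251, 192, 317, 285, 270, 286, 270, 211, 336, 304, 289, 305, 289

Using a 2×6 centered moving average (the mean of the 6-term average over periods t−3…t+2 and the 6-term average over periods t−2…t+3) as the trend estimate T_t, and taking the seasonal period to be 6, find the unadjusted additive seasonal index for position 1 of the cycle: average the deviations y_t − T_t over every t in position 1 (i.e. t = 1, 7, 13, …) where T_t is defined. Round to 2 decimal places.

-70.14

Season position 1 occurs at t = 7, 13, 19 (where T_t is defined).
t=7: T_7 = 243.2500; y_7 − T_7 = 173 − 243.2500 = -70.2500
t=13: T_13 = 262.0833; y_13 − T_13 = 192 − 262.0833 = -70.0833
t=19: T_19 = 281.0833; y_19 − T_19 = 211 − 281.0833 = -70.0833
Mean deviation: (-70.2500 + -70.0833 + -70.0833) / 3 = -70.14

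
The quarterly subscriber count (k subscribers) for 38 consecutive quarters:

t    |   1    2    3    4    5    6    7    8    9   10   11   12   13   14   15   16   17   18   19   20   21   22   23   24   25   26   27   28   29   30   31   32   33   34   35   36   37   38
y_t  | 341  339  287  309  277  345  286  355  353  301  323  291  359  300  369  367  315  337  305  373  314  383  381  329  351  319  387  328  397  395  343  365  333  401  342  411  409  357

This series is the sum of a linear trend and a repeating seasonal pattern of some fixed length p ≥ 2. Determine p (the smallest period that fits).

7

First differences y_{t+1} − y_t: -2, -52, 22, -32, 68, -59, 69, -2, -52, 22, -32, 68, -59, 69, -2, -52, …
The difference pattern repeats every 7 terms and not for any smaller step, so p = 7.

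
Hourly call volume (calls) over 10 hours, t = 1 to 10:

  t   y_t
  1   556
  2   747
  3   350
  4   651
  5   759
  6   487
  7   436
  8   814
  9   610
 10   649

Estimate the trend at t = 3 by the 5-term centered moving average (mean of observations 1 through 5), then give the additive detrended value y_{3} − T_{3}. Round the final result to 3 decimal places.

Trend T_3 = (556 + 747 + 350 + 651 + 759) / 5 = 3063/5 = 612.60000
Detrended value: 350 − 612.60000 = -262.600

-262.600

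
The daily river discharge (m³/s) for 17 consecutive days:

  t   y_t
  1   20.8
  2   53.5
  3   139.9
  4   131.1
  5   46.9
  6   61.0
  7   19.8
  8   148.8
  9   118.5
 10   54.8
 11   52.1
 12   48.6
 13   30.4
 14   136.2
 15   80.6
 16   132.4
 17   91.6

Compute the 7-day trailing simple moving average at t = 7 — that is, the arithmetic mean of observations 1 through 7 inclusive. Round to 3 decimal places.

67.571

Sum of periods 1–7: 20.8 + 53.5 + 139.9 + 131.1 + 46.9 + 61.0 + 19.8 = 473.0
Divide by 7: 473.0 / 7 = 67.571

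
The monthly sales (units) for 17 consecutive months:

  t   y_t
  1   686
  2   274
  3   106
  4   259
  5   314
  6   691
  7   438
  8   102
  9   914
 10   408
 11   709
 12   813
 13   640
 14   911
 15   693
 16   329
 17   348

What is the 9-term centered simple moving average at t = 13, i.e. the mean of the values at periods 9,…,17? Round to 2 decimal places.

Sum of periods 9–17: 914 + 408 + 709 + 813 + 640 + 911 + 693 + 329 + 348 = 5765
Divide by 9: 5765 / 9 = 640.56

640.56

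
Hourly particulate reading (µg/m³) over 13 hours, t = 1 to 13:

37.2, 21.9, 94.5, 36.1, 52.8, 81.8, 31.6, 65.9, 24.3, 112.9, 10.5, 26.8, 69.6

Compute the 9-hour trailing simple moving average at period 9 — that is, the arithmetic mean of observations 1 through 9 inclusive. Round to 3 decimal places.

Sum of periods 1–9: 37.2 + 21.9 + 94.5 + 36.1 + 52.8 + 81.8 + 31.6 + 65.9 + 24.3 = 446.1
Divide by 9: 446.1 / 9 = 49.567

49.567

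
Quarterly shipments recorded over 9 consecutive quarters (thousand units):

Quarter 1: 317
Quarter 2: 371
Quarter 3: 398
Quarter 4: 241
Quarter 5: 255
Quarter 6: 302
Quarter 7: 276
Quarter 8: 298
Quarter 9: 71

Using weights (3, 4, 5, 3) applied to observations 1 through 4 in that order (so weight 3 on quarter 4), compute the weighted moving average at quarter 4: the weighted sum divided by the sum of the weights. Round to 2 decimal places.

Weighted sum: 3·317 + 4·371 + 5·398 + 3·241 = 951 + 1484 + 1990 + 723 = 5148
Weight total: 3 + 4 + 5 + 3 = 15
WMA = 5148 / 15 = 343.20

343.20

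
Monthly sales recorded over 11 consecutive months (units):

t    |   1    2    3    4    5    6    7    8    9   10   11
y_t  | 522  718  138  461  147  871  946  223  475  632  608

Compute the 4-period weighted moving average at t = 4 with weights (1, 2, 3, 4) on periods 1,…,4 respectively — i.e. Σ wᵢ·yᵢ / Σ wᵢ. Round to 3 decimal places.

Weighted sum: 1·522 + 2·718 + 3·138 + 4·461 = 522 + 1436 + 414 + 1844 = 4216
Weight total: 1 + 2 + 3 + 4 = 10
WMA = 4216 / 10 = 421.600

421.600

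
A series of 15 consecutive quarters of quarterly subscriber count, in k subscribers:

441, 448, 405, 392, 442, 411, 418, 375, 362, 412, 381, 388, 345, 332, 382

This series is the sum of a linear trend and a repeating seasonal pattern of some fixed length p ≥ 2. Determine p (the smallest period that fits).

First differences y_{t+1} − y_t: 7, -43, -13, 50, -31, 7, -43, -13, 50, -31, 7, -43, …
The difference pattern repeats every 5 terms and not for any smaller step, so p = 5.

5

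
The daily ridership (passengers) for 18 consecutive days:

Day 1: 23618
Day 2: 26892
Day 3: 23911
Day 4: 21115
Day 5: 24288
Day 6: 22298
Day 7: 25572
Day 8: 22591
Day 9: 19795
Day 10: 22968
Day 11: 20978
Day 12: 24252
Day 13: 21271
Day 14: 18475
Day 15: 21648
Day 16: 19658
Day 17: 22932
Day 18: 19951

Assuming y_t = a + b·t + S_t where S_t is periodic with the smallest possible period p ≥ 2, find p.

5

First differences y_{t+1} − y_t: 3274, -2981, -2796, 3173, -1990, 3274, -2981, -2796, 3173, -1990, 3274, -2981, …
The difference pattern repeats every 5 terms and not for any smaller step, so p = 5.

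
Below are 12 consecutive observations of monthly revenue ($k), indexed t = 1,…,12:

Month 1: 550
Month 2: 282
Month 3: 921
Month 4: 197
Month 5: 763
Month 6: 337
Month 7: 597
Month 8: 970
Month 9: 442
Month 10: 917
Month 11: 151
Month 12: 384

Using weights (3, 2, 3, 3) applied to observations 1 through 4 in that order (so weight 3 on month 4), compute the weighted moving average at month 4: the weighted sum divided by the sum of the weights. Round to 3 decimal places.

Weighted sum: 3·550 + 2·282 + 3·921 + 3·197 = 1650 + 564 + 2763 + 591 = 5568
Weight total: 3 + 2 + 3 + 3 = 11
WMA = 5568 / 11 = 506.182

506.182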